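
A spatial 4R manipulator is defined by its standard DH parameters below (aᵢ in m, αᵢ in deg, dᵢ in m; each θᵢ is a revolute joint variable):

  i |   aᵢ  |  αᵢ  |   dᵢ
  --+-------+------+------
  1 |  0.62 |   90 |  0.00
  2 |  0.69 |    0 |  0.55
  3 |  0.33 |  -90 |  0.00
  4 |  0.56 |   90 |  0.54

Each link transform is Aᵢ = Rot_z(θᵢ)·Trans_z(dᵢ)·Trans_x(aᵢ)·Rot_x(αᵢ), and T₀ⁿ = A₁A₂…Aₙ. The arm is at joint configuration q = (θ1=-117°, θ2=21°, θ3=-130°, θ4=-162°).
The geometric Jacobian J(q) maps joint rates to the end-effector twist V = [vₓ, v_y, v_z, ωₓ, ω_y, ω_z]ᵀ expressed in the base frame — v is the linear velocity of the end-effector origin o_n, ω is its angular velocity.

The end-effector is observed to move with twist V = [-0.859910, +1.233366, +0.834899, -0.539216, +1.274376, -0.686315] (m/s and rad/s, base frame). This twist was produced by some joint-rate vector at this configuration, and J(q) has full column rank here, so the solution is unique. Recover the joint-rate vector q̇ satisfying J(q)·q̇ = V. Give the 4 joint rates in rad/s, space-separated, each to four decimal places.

o_n = [-1.4799, -1.3118, 0.2630]
J₁: ẑ×o_n = [1.3118, -1.4799, 0.0000], ω = ẑ
J2: z=[-0.8910, 0.4540, 0.0000] o=[-0.2815, -0.5524, 0.0000] → [0.1194, 0.2344, 1.2207, -0.8910, 0.4540, 0.0000]
J3: z=[-0.8910, 0.4540, 0.0000] o=[-1.0640, -0.8767, 0.2473] → [0.0071, 0.0140, 0.5765, -0.8910, 0.4540, 0.0000]
J4: z=[-0.4293, -0.8425, -0.3256] o=[-1.0152, -0.7810, -0.0647] → [-0.4490, 0.2920, -0.1636, -0.4293, -0.8425, -0.3256]
q̇ = J⁺·V = [-0.9930, 0.1090, 0.9500, -0.9420]

-0.9930 0.1090 0.9500 -0.9420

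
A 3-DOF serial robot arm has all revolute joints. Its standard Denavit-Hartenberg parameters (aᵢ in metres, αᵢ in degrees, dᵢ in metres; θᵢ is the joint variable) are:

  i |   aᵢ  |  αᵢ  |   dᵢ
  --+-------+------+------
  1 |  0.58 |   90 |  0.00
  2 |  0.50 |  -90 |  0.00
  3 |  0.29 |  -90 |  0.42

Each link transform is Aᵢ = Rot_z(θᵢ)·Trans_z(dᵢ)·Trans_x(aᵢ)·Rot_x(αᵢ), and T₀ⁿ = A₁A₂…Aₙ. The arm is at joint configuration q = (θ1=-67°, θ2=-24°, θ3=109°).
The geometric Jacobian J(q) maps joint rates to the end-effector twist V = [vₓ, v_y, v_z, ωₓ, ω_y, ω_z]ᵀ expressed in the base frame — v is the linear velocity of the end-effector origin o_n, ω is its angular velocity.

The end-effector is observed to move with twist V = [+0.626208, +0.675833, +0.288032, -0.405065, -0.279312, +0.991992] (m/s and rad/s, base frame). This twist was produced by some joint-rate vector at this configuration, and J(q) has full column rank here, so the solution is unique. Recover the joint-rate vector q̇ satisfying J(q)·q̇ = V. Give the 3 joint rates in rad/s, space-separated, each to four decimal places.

o_n = [0.6905, -0.9251, 0.2187]
J₁: ẑ×o_n = [0.9251, 0.6905, -0.0000], ω = ẑ
J2: z=[-0.9205, -0.3907, 0.0000] o=[0.2266, -0.5339, 0.0000] → [-0.0855, 0.2013, 0.5413, -0.9205, -0.3907, 0.0000]
J3: z=[0.1589, -0.3744, 0.9135] o=[0.4051, -0.9544, -0.2034] → [-0.1848, 0.1937, 0.1115, 0.1589, -0.3744, 0.9135]
q̇ = J⁺·V = [0.7700, 0.4820, 0.2430]

0.7700 0.4820 0.2430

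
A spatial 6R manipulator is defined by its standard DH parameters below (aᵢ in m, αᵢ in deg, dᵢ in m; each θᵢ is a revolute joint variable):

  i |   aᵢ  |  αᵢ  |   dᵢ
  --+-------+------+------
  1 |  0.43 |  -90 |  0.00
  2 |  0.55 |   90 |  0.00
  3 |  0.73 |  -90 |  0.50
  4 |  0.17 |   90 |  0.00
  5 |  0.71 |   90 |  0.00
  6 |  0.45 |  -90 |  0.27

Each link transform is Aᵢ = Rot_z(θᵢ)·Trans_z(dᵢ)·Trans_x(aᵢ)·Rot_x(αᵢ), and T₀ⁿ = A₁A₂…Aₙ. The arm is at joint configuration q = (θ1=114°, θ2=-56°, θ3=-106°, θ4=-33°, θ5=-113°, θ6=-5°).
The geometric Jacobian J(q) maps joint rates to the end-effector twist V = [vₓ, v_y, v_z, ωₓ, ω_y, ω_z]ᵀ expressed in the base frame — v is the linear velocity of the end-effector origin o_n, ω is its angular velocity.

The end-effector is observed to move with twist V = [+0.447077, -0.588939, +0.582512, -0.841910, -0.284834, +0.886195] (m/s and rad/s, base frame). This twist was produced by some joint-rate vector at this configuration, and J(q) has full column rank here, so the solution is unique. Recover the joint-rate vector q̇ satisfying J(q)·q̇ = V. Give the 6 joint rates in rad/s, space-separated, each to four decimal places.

o_n = [0.0159, 0.0362, -0.2801]
J₁: ẑ×o_n = [-0.0362, 0.0159, 0.0000], ω = ẑ
J2: z=[-0.9135, -0.4067, 0.0000] o=[-0.1749, 0.3928, 0.0000] → [0.1139, -0.2559, 0.4034, -0.9135, -0.4067, 0.0000]
J3: z=[0.3372, -0.7574, 0.5592] o=[-0.3000, 0.6738, 0.4560] → [0.9140, 0.4249, 0.0243, 0.3372, -0.7574, 0.5592]
J4: z=[0.0332, 0.6032, 0.7969] o=[0.5554, 0.4777, 0.5688] → [-0.1601, -0.4018, 0.3108, 0.0332, 0.6032, 0.7969]
J5: z=[-0.2296, -0.7714, 0.5934] o=[0.7208, 0.4433, 0.5879] → [0.9112, -0.6176, -0.4503, -0.2296, -0.7714, 0.5934]
J6: z=[-0.8824, 0.4222, 0.2074] o=[0.4293, 0.1053, 0.0358] → [-0.1190, -0.3645, 0.2355, -0.8824, 0.4222, 0.2074]
q̇ = J⁺·V = [-0.0730, 0.9960, 0.3110, 0.8310, 0.2000, 0.0210]

-0.0730 0.9960 0.3110 0.8310 0.2000 0.0210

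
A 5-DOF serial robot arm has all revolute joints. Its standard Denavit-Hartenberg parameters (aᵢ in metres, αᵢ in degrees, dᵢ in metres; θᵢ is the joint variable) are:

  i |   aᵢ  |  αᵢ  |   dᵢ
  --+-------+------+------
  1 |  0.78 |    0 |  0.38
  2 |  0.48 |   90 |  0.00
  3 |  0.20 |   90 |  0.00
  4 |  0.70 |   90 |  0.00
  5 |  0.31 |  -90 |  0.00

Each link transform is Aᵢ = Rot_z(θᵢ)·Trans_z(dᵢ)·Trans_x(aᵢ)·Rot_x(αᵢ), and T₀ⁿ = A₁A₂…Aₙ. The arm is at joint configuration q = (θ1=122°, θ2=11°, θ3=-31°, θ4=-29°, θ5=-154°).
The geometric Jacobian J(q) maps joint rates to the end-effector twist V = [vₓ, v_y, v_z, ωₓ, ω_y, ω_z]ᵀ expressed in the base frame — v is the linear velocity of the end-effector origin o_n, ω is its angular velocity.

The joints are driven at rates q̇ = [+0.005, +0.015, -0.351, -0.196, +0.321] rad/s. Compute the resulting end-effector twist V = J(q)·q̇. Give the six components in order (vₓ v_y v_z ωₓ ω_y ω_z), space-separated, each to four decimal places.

-0.0721 -0.0957 -0.1180 -0.4399 -0.4546 0.2682

o_n = [-1.2702, 1.2808, 0.2037]
J₁: ẑ×o_n = [-1.2808, -1.2702, 0.0000], ω = ẑ
J2: z=[0.0000, 0.0000, 1.0000] o=[-0.4133, 0.6615, 0.3800] → [-0.6193, -0.8569, 0.0000, 0.0000, 0.0000, 1.0000]
J3: z=[0.7314, 0.6820, 0.0000] o=[-0.7407, 1.0125, 0.3800] → [-0.1203, 0.1290, 0.5573, 0.7314, 0.6820, 0.0000]
J4: z=[0.3513, -0.3767, -0.8572] o=[-0.8576, 1.1379, 0.2770] → [0.1501, 0.3794, -0.1052, 0.3513, -0.3767, -0.8572]
J5: z=[-0.3562, -0.9004, 0.2497] o=[-1.4637, 1.2903, -0.0383] → [-0.2155, 0.1345, 0.1776, -0.3562, -0.9004, 0.2497]
V = J·q̇ = [-0.0721, -0.0957, -0.1180, -0.4399, -0.4546, 0.2682]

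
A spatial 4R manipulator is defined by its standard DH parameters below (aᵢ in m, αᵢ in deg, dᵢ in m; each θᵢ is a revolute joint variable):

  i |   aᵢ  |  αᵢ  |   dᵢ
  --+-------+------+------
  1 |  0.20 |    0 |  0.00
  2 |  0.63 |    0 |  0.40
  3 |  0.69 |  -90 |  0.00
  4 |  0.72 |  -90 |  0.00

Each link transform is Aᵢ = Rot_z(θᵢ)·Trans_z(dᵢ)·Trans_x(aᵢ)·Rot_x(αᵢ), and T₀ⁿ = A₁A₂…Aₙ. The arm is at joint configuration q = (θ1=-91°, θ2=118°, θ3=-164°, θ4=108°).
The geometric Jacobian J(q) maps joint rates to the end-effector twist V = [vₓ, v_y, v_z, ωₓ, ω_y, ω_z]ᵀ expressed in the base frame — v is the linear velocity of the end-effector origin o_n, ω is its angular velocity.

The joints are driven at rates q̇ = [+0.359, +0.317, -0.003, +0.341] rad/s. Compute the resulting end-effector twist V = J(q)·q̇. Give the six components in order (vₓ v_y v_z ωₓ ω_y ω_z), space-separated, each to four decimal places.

0.2638 0.3073 0.0759 0.2326 -0.2494 0.6730

o_n = [0.2159, -0.2328, -0.2848]
J₁: ẑ×o_n = [0.2328, 0.2159, -0.0000], ω = ẑ
J2: z=[0.0000, 0.0000, 1.0000] o=[-0.0035, -0.2000, 0.0000] → [0.0328, 0.2194, -0.0000, 0.0000, 0.0000, 1.0000]
J3: z=[0.0000, 0.0000, 1.0000] o=[0.5578, 0.0860, 0.4000] → [0.3188, -0.3419, 0.0000, 0.0000, 0.0000, 1.0000]
J4: z=[0.6820, -0.7314, 0.0000] o=[0.0532, -0.3845, 0.4000] → [0.5008, 0.4670, 0.2225, 0.6820, -0.7314, 0.0000]
V = J·q̇ = [0.2638, 0.3073, 0.0759, 0.2326, -0.2494, 0.6730]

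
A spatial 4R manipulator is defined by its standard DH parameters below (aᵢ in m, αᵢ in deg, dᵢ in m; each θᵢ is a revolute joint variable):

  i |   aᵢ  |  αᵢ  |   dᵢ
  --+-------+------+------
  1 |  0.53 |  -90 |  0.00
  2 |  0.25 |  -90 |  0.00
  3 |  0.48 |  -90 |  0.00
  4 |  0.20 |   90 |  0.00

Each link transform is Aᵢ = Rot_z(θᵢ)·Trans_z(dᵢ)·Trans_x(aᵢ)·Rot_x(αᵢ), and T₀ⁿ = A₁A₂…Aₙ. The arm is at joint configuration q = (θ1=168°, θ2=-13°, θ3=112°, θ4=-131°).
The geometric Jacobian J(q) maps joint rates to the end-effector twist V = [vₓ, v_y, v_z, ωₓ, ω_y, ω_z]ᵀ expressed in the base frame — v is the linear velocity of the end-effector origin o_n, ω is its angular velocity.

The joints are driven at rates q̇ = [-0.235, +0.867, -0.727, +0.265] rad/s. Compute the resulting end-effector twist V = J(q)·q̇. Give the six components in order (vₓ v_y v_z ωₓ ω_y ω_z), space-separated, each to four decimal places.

o_n = [-0.5981, 0.4578, -0.1202]
J₁: ẑ×o_n = [-0.4578, -0.5981, 0.0000], ω = ẑ
J2: z=[-0.2079, -0.9781, 0.0000] o=[-0.5184, 0.1102, 0.0000] → [0.1176, -0.0250, -0.1502, -0.2079, -0.9781, 0.0000]
J3: z=[-0.2200, 0.0468, -0.9744] o=[-0.7567, 0.1608, 0.0562] → [0.2811, -0.1933, -0.0727, -0.2200, 0.0468, -0.9744]
J4: z=[0.8058, -0.5543, -0.2086] o=[-0.4928, 0.5597, 0.0158] → [0.0541, 0.1316, -0.1406, 0.8058, -0.5543, -0.2086]
V = J·q̇ = [0.0195, 0.2943, -0.1146, 0.1932, -1.0289, 0.4181]

0.0195 0.2943 -0.1146 0.1932 -1.0289 0.4181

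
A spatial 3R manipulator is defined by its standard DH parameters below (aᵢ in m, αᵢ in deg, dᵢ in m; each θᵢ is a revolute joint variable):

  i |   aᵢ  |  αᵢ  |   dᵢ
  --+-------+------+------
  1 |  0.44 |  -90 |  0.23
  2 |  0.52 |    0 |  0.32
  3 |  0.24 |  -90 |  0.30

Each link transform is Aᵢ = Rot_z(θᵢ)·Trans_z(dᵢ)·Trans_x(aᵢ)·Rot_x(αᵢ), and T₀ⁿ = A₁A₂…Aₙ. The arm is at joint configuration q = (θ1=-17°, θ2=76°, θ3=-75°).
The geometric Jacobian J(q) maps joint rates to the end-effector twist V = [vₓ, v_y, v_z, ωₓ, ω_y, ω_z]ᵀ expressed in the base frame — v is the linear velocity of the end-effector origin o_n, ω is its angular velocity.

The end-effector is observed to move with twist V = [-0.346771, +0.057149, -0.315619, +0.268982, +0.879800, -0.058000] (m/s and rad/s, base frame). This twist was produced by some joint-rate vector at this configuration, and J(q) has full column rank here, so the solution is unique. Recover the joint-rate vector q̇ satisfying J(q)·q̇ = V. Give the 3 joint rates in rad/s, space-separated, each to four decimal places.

-0.0580 0.7540 0.1660

o_n = [0.9518, 0.3573, -0.2787]
J₁: ẑ×o_n = [-0.3573, 0.9518, 0.0000], ω = ẑ
J2: z=[0.2924, 0.9563, 0.0000] o=[0.4208, -0.1286, 0.2300] → [-0.4865, 0.1487, -0.3658, 0.2924, 0.9563, 0.0000]
J3: z=[0.2924, 0.9563, 0.0000] o=[0.6346, 0.1406, -0.2746] → [-0.0040, 0.0012, -0.2400, 0.2924, 0.9563, 0.0000]
q̇ = J⁺·V = [-0.0580, 0.7540, 0.1660]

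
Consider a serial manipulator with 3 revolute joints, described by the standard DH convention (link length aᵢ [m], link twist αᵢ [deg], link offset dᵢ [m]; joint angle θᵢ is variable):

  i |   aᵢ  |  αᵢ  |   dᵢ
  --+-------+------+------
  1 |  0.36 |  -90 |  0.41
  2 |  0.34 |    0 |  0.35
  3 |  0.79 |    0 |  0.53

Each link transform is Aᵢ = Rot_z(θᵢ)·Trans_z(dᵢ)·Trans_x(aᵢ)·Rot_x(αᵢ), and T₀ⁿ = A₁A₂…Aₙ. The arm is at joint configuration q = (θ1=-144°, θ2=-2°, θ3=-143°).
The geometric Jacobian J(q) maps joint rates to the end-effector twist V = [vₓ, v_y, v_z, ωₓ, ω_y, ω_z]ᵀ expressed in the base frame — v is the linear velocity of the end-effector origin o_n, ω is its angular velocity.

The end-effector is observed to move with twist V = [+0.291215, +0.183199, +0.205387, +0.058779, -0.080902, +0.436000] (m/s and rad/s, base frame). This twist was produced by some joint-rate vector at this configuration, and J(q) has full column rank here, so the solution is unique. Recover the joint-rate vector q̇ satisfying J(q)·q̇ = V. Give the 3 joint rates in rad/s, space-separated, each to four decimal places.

0.4360 -0.4140 0.5140

o_n = [0.4746, -0.7429, 0.8750]
J₁: ẑ×o_n = [0.7429, 0.4746, -0.0000], ω = ẑ
J2: z=[0.5878, -0.8090, 0.0000] o=[-0.2912, -0.2116, 0.4100] → [-0.3762, -0.2733, 0.3073, 0.5878, -0.8090, 0.0000]
J3: z=[0.5878, -0.8090, 0.0000] o=[-0.3604, -0.6945, 0.4219] → [-0.3666, -0.2663, 0.6471, 0.5878, -0.8090, 0.0000]
q̇ = J⁺·V = [0.4360, -0.4140, 0.5140]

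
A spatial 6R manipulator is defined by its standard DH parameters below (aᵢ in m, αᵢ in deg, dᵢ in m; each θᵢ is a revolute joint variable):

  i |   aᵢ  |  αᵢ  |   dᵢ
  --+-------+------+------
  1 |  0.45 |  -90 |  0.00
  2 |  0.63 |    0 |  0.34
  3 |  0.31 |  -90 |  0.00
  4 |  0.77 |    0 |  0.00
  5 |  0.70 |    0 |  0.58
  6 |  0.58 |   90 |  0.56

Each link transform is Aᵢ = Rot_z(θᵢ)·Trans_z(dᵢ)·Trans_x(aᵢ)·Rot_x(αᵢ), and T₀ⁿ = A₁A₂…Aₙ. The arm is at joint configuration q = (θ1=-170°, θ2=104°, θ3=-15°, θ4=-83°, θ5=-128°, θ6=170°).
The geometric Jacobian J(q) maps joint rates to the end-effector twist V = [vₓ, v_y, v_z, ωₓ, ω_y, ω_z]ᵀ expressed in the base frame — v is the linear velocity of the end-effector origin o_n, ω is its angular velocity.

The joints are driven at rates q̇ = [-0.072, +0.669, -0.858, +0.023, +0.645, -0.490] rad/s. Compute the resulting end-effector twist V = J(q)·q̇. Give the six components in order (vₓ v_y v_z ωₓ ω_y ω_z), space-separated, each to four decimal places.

0.3432 -0.3264 0.0428 0.1424 0.2170 -0.0751

o_n = [1.0205, -0.9616, -0.8727]
J₁: ẑ×o_n = [0.9616, 1.0205, -0.0000], ω = ẑ
J2: z=[0.1736, -0.9848, 0.0000] o=[-0.4432, -0.0781, 0.0000] → [0.8594, 0.1515, 1.2880, 0.1736, -0.9848, 0.0000]
J3: z=[0.1736, -0.9848, 0.0000] o=[-0.2340, -0.3865, -0.6113] → [0.2574, 0.0454, 1.1356, 0.1736, -0.9848, 0.0000]
J4: z=[0.9847, 0.1736, -0.0175] o=[-0.2394, -0.3874, -0.9212] → [-0.0016, -0.0698, -0.7841, 0.9847, 0.1736, -0.0175]
J5: z=[0.9847, 0.1736, -0.0175] o=[-0.1083, -1.1404, -1.0151] → [0.0278, -0.1599, -0.0200, 0.9847, 0.1736, -0.0175]
J6: z=[0.9847, 0.1736, -0.0175] o=[0.4106, -0.6828, -0.4253] → [-0.0826, 0.4299, -0.3805, 0.9847, 0.1736, -0.0175]
V = J·q̇ = [0.3432, -0.3264, 0.0428, 0.1424, 0.2170, -0.0751]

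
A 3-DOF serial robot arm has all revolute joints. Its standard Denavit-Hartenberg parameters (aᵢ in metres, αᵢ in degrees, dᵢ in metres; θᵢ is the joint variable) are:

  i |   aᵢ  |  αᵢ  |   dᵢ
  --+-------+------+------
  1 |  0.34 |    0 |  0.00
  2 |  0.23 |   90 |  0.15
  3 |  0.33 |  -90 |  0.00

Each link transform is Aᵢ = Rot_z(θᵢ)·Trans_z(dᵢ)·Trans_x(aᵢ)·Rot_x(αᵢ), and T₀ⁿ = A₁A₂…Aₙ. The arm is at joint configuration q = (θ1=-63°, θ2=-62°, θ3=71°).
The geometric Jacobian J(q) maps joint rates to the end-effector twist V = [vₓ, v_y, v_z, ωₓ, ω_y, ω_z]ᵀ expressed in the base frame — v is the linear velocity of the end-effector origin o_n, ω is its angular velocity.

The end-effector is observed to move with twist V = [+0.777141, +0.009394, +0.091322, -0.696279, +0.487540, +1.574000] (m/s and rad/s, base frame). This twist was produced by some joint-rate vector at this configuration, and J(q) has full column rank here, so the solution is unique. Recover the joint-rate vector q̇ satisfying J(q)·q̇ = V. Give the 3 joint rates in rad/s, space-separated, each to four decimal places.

o_n = [-0.0392, -0.5794, 0.4620]
J₁: ẑ×o_n = [0.5794, -0.0392, 0.0000], ω = ẑ
J2: z=[0.0000, 0.0000, 1.0000] o=[0.1544, -0.3029, 0.0000] → [0.2764, -0.1935, 0.0000, 0.0000, 0.0000, 1.0000]
J3: z=[-0.8192, 0.5736, 0.0000] o=[0.0224, -0.4913, 0.1500] → [0.1790, 0.2556, 0.1074, -0.8192, 0.5736, 0.0000]
q̇ = J⁺·V = [0.6270, 0.9470, 0.8500]

0.6270 0.9470 0.8500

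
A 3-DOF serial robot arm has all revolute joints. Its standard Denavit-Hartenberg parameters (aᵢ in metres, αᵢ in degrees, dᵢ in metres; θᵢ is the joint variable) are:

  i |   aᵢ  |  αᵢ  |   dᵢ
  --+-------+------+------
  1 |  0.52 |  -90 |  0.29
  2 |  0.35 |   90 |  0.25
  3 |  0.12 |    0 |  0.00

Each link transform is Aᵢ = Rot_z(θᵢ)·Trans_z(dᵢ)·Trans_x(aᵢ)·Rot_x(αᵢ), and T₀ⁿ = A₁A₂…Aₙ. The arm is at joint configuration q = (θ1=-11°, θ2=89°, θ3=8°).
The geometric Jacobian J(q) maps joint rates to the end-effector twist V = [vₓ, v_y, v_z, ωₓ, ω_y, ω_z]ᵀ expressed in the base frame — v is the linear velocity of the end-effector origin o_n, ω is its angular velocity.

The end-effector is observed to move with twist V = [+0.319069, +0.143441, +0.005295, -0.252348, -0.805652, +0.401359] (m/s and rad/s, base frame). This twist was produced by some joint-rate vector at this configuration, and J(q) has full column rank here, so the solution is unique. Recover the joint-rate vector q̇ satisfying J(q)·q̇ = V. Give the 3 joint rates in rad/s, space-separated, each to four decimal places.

0.4030 -0.8390 -0.0940

o_n = [0.5694, 0.1610, -0.1788]
J₁: ẑ×o_n = [-0.1610, 0.5694, 0.0000], ω = ẑ
J2: z=[0.1908, 0.9816, 0.0000] o=[0.5104, -0.0992, 0.2900] → [-0.4601, 0.0894, -0.0082, 0.1908, 0.9816, 0.0000]
J3: z=[0.9815, -0.1908, 0.0175] o=[0.5641, 0.1450, -0.0599] → [0.0224, 0.1167, 0.0167, 0.9815, -0.1908, 0.0175]
q̇ = J⁺·V = [0.4030, -0.8390, -0.0940]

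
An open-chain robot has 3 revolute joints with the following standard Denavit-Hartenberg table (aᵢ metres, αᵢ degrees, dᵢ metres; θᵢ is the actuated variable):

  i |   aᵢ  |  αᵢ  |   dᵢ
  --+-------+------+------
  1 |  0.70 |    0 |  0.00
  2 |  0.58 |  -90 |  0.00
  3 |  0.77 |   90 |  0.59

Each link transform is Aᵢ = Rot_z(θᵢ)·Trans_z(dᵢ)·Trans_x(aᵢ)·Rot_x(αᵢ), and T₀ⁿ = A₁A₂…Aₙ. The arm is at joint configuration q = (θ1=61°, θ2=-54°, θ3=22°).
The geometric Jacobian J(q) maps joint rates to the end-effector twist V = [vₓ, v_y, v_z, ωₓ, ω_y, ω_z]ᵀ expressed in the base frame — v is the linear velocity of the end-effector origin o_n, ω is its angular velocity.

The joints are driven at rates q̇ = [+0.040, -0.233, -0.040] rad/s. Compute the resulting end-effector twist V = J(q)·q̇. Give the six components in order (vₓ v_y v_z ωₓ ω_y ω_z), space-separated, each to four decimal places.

0.1304 -0.2190 0.0286 0.0049 -0.0397 -0.1930

o_n = [1.5518, 1.3555, -0.2884]
J₁: ẑ×o_n = [-1.3555, 1.5518, 0.0000], ω = ẑ
J2: z=[0.0000, 0.0000, 1.0000] o=[0.3394, 0.6122, 0.0000] → [-0.7433, 1.2124, 0.0000, 0.0000, 0.0000, 1.0000]
J3: z=[-0.1219, 0.9925, 0.0000] o=[0.9150, 0.6829, 0.0000] → [-0.2863, -0.0352, -0.7139, -0.1219, 0.9925, 0.0000]
V = J·q̇ = [0.1304, -0.2190, 0.0286, 0.0049, -0.0397, -0.1930]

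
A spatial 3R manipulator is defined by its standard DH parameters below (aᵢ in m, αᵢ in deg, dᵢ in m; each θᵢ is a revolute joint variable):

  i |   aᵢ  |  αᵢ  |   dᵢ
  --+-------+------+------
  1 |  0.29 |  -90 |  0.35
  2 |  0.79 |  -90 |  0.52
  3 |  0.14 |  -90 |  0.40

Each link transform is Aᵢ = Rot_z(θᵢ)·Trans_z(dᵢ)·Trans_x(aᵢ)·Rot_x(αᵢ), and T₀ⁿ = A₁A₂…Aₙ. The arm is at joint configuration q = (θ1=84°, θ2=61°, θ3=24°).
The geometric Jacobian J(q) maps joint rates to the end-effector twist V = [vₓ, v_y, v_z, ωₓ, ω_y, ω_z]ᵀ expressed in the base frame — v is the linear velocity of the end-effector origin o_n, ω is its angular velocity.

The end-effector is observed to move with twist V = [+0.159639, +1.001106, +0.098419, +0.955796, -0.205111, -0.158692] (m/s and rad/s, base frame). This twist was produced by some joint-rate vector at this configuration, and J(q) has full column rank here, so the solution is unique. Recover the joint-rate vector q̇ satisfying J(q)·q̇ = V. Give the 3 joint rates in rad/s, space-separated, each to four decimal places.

-0.1010 -0.9720 0.1190

o_n = [-0.4203, 0.4314, -0.6467]
J₁: ẑ×o_n = [-0.4314, -0.4203, 0.0000], ω = ẑ
J2: z=[-0.9945, 0.1045, 0.0000] o=[0.0303, 0.2884, 0.3500] → [-0.1042, -0.9913, -0.0952, -0.9945, 0.1045, 0.0000]
J3: z=[-0.0914, -0.8698, -0.4848] o=[-0.4468, 0.7237, -0.3409] → [0.1243, -0.0408, 0.0498, -0.0914, -0.8698, -0.4848]
q̇ = J⁺·V = [-0.1010, -0.9720, 0.1190]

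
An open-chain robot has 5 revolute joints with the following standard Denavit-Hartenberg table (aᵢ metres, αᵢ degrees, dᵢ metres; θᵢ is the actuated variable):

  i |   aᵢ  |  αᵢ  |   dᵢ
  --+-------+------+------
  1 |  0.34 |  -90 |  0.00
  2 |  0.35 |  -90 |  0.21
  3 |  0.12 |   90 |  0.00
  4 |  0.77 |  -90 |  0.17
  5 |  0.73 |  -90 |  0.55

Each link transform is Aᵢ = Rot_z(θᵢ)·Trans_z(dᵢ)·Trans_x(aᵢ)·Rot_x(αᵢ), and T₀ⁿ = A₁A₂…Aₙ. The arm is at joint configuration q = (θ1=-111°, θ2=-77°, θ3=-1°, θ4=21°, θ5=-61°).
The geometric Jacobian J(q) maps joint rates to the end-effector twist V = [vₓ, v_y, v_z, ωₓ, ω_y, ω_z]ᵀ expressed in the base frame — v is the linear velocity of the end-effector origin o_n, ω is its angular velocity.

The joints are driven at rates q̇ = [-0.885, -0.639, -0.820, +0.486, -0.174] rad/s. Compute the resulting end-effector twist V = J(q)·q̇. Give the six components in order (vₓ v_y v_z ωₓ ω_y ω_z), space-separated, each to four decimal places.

o_n = [0.4193, -1.7966, 1.0683]
J₁: ẑ×o_n = [1.7966, 0.4193, -0.0000], ω = ẑ
J2: z=[0.9336, -0.3584, 0.0000] o=[-0.1218, -0.3174, 0.0000] → [-0.3828, -0.9973, -1.1870, 0.9336, -0.3584, 0.0000]
J3: z=[-0.3492, -0.9097, -0.2250] o=[0.0460, -0.4662, 0.3410] → [-0.9608, 0.1700, 0.8042, -0.3492, -0.9097, -0.2250]
J4: z=[0.9348, -0.3546, -0.0170] o=[0.0383, -0.4921, 0.4579] → [-0.2386, -0.5770, -1.0843, 0.9348, -0.3546, -0.0170]
J5: z=[-0.3029, -0.7717, -0.5591] o=[0.0546, -0.9589, 1.0933] → [-0.4491, -0.2115, 0.5352, -0.3029, -0.7717, -0.5591]
V = J·q̇ = [-0.5953, -0.1168, -0.5210, 0.1968, 0.9368, -0.6115]

-0.5953 -0.1168 -0.5210 0.1968 0.9368 -0.6115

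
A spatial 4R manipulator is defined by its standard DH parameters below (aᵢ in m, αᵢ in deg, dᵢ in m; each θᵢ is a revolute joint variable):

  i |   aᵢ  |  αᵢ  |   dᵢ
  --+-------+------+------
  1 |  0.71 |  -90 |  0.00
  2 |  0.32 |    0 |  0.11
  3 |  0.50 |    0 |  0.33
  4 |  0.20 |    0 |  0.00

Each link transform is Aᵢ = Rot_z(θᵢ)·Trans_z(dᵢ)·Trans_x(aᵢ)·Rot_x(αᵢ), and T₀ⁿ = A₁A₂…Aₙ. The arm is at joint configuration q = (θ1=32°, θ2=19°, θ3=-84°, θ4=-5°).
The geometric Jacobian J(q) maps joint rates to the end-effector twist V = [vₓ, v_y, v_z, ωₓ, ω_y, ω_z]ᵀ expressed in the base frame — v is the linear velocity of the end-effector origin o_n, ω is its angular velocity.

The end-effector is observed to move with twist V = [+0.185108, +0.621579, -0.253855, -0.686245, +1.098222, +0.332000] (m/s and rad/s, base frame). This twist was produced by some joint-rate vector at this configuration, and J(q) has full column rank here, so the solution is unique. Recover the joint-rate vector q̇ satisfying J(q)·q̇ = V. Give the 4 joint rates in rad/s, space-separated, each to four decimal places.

0.3320 -0.0460 0.8940 0.4470

o_n = [0.8628, 1.0579, 0.5369]
J₁: ẑ×o_n = [-1.0579, 0.8628, 0.0000], ω = ẑ
J2: z=[-0.5299, 0.8480, 0.0000] o=[0.6021, 0.3762, 0.0000] → [0.4553, 0.2845, -0.5823, -0.5299, 0.8480, 0.0000]
J3: z=[-0.5299, 0.8480, 0.0000] o=[0.8004, 0.6299, -0.1042] → [0.5437, 0.3397, -0.2797, -0.5299, 0.8480, 0.0000]
J4: z=[-0.5299, 0.8480, 0.0000] o=[0.8047, 1.0217, 0.3490] → [0.1594, 0.0996, -0.0684, -0.5299, 0.8480, 0.0000]
q̇ = J⁺·V = [0.3320, -0.0460, 0.8940, 0.4470]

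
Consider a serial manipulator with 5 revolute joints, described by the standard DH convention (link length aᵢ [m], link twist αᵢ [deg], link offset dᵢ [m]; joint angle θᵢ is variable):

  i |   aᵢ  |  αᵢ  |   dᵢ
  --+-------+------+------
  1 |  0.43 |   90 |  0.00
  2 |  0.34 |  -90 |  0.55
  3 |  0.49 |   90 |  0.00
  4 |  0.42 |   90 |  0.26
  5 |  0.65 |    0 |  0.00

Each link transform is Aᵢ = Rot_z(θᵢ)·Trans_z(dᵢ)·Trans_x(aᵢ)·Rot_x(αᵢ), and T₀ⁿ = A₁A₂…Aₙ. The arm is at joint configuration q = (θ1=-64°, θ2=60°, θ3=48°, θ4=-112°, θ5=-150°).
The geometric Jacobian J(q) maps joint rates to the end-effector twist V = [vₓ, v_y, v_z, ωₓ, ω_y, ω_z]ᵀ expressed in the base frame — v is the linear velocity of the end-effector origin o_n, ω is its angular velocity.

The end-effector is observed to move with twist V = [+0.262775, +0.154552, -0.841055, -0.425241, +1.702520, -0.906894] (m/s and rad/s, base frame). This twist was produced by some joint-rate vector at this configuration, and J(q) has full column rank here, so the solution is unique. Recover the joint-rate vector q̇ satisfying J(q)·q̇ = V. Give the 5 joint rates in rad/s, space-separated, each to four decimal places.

o_n = [0.1896, -0.6228, 0.6338]
J₁: ẑ×o_n = [0.6228, 0.1896, -0.0000], ω = ẑ
J2: z=[-0.8988, -0.4384, 0.0000] o=[0.1885, -0.3865, 0.0000] → [-0.2779, 0.5697, 0.2129, -0.8988, -0.4384, 0.0000]
J3: z=[-0.3796, 0.7784, 0.5000] o=[-0.2313, -0.7804, 0.2944] → [0.1854, 0.3393, -0.3875, -0.3796, 0.7784, 0.5000]
J4: z=[-0.4385, -0.6273, 0.6436] o=[0.1678, -0.7681, 0.5784] → [-0.1283, 0.0384, -0.0500, -0.4385, -0.6273, 0.6436]
J5: z=[-0.8975, 0.2683, -0.3500] o=[0.0735, -1.2383, 0.4598] → [0.2621, 0.1155, -0.5835, -0.8975, 0.2683, -0.3500]
q̇ = J⁺·V = [-0.5100, -0.2450, 0.9990, -0.9730, 0.7720]

-0.5100 -0.2450 0.9990 -0.9730 0.7720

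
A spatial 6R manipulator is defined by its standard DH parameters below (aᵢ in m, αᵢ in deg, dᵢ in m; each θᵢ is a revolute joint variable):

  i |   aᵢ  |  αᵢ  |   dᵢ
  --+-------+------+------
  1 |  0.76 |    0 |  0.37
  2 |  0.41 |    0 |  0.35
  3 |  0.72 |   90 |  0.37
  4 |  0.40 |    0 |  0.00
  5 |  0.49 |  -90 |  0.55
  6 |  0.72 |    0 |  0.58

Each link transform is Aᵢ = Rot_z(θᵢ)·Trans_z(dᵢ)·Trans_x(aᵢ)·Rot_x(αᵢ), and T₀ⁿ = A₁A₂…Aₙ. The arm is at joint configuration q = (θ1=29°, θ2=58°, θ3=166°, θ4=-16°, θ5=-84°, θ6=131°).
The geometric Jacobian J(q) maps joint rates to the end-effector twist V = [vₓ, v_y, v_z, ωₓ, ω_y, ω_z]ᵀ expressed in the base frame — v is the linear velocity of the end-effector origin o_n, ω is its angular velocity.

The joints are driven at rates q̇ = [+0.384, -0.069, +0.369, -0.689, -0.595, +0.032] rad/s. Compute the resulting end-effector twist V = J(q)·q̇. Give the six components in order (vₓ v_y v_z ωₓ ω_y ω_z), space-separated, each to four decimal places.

o_n = [0.1908, -0.8197, 0.8617]
J₁: ẑ×o_n = [0.8197, 0.1908, -0.0000], ω = ẑ
J2: z=[0.0000, 0.0000, 1.0000] o=[0.6647, 0.3685, 0.3700] → [1.1882, -0.4739, 0.0000, 0.0000, 0.0000, 1.0000]
J3: z=[0.0000, 0.0000, 1.0000] o=[0.6862, 0.7779, 0.7200] → [1.5976, -0.4954, 0.0000, 0.0000, 0.0000, 1.0000]
J4: z=[-0.9563, 0.2924, 0.0000] o=[0.4757, 0.0894, 1.0900] → [-0.0668, -0.2184, 0.9526, -0.9563, 0.2924, 0.0000]
J5: z=[-0.9563, 0.2924, 0.0000] o=[0.3632, -0.2783, 0.9797] → [-0.0345, -0.1129, 0.5681, -0.9563, 0.2924, 0.0000]
J6: z=[-0.2879, -0.9418, -0.1736] o=[-0.1378, -0.0362, 0.4972] → [-0.4793, 0.0479, 0.5351, -0.2879, -0.9418, -0.1736]
V = J·q̇ = [0.8735, 0.1424, -0.9773, 1.2187, -0.4055, 0.6784]

0.8735 0.1424 -0.9773 1.2187 -0.4055 0.6784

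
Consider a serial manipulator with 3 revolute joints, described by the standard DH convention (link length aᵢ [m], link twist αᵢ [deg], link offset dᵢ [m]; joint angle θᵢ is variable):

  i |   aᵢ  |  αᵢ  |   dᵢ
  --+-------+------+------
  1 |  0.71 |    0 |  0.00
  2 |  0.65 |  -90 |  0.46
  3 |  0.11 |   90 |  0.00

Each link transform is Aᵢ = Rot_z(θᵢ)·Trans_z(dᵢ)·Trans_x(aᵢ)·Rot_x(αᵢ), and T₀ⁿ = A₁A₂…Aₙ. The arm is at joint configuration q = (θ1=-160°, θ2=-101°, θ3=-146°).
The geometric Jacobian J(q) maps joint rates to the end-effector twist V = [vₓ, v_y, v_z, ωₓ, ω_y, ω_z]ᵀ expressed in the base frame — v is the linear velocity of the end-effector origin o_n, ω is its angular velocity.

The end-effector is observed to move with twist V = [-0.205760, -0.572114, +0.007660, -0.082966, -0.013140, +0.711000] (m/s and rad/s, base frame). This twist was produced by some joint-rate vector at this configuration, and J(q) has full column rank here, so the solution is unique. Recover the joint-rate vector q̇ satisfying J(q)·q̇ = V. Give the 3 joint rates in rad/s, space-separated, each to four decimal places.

0.7720 -0.0610 0.0840

o_n = [-0.7546, 0.3091, 0.5215]
J₁: ẑ×o_n = [-0.3091, -0.7546, 0.0000], ω = ẑ
J2: z=[0.0000, 0.0000, 1.0000] o=[-0.6672, -0.2428, 0.0000] → [-0.5519, -0.0874, 0.0000, 0.0000, 0.0000, 1.0000]
J3: z=[-0.9877, -0.1564, 0.0000] o=[-0.7689, 0.3992, 0.4600] → [-0.0096, 0.0608, 0.0912, -0.9877, -0.1564, 0.0000]
q̇ = J⁺·V = [0.7720, -0.0610, 0.0840]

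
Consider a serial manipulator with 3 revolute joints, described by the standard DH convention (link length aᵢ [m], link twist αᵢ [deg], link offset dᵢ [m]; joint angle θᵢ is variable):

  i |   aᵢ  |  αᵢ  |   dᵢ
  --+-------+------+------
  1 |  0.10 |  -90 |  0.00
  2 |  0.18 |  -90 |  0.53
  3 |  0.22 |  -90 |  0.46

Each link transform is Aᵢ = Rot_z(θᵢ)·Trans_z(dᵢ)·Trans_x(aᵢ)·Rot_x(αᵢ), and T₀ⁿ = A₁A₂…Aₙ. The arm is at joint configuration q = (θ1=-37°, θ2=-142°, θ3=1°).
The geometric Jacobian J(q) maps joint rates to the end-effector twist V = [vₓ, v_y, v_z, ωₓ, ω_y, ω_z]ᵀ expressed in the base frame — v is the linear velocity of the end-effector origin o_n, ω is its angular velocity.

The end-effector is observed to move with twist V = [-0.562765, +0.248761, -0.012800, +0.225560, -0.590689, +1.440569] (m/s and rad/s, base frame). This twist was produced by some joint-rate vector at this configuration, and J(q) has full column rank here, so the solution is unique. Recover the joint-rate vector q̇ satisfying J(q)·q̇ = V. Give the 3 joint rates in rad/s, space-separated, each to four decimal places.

o_n = [0.3710, 0.3793, 0.6087]
J₁: ẑ×o_n = [-0.3793, 0.3710, 0.0000], ω = ẑ
J2: z=[0.6018, 0.7986, 0.0000] o=[0.0799, -0.0602, 0.0000] → [0.4862, -0.3663, 0.0320, 0.6018, 0.7986, 0.0000]
J3: z=[0.4917, -0.3705, 0.7880] o=[0.2855, 0.4485, 0.1108] → [-0.1300, -0.1775, -0.0024, 0.4917, -0.3705, 0.7880]
q̇ = J⁺·V = [0.7550, -0.3360, 0.8700]

0.7550 -0.3360 0.8700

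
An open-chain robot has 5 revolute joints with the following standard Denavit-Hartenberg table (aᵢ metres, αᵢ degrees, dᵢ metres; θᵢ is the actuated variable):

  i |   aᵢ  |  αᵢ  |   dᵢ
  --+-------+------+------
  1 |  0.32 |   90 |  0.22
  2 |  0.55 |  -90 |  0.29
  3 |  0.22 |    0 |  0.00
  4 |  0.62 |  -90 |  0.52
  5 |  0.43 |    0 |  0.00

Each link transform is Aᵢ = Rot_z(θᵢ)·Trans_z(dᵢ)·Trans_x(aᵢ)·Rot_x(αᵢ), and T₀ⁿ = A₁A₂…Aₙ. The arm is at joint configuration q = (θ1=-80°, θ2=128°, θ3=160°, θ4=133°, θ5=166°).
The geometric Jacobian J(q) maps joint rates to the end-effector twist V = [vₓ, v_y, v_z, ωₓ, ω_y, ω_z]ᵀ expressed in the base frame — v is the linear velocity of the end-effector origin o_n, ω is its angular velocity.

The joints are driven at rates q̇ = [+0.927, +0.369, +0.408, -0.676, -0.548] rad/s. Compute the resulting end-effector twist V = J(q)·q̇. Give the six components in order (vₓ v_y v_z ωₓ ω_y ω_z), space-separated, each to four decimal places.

-0.3030 -0.6220 -0.1222 -0.4837 -0.6151 0.6945

o_n = [-0.4418, 0.1941, 0.2968]
J₁: ẑ×o_n = [-0.1941, -0.4418, 0.0000], ω = ẑ
J2: z=[-0.9848, -0.1736, 0.0000] o=[0.0556, -0.3151, 0.2200] → [-0.0133, 0.0757, -0.5879, -0.9848, -0.1736, 0.0000]
J3: z=[-0.1368, 0.7760, -0.6157] o=[-0.2888, -0.0320, 0.6534] → [-0.1375, 0.0454, 0.0878, -0.1368, 0.7760, -0.6157]
J4: z=[-0.1368, 0.7760, -0.6157] o=[-0.1926, -0.1443, 0.4905] → [0.0581, 0.1269, 0.1471, -0.1368, 0.7760, -0.6157]
J5: z=[0.2864, 0.6260, 0.7254] o=[-0.8517, 0.3070, 0.3613] → [0.0416, 0.3158, -0.2889, 0.2864, 0.6260, 0.7254]
V = J·q̇ = [-0.3030, -0.6220, -0.1222, -0.4837, -0.6151, 0.6945]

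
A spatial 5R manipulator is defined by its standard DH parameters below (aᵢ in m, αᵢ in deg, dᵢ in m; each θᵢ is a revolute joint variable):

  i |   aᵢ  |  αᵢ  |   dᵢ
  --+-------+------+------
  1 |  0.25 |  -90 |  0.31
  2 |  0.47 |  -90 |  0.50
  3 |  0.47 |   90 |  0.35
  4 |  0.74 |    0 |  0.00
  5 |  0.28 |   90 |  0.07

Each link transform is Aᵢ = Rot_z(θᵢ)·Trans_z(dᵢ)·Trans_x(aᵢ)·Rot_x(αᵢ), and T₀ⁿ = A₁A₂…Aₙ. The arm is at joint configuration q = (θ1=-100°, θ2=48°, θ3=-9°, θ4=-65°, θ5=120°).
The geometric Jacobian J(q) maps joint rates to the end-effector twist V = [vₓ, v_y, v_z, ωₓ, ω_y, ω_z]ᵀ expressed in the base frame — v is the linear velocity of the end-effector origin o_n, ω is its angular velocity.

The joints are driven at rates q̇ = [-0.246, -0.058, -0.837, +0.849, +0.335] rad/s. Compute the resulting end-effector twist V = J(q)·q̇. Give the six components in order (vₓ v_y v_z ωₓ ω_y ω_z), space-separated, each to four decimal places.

0.5077 -0.0586 -0.3308 1.0080 -0.6835 0.4517

o_n = [0.4890, -1.3540, -0.6625]
J₁: ẑ×o_n = [1.3540, 0.4890, -0.0000], ω = ẑ
J2: z=[0.9848, -0.1736, 0.0000] o=[-0.0434, -0.2462, 0.3100] → [0.1689, 0.9577, -0.9985, 0.9848, -0.1736, 0.0000]
J3: z=[0.1290, 0.7319, -0.6691] o=[0.3944, -0.6427, -0.0393] → [-0.9320, 0.0171, -0.1610, 0.1290, 0.7319, -0.6691]
J4: z=[0.9909, -0.0684, 0.1163] o=[0.4580, -0.7053, -0.6185] → [0.0784, 0.0472, -0.6406, 0.9909, -0.0684, 0.1163]
J5: z=[0.9909, -0.0684, 0.1163] o=[0.3838, -1.4081, -0.3992] → [0.0117, 0.2730, 0.0609, 0.9909, -0.0684, 0.1163]
V = J·q̇ = [0.5077, -0.0586, -0.3308, 1.0080, -0.6835, 0.4517]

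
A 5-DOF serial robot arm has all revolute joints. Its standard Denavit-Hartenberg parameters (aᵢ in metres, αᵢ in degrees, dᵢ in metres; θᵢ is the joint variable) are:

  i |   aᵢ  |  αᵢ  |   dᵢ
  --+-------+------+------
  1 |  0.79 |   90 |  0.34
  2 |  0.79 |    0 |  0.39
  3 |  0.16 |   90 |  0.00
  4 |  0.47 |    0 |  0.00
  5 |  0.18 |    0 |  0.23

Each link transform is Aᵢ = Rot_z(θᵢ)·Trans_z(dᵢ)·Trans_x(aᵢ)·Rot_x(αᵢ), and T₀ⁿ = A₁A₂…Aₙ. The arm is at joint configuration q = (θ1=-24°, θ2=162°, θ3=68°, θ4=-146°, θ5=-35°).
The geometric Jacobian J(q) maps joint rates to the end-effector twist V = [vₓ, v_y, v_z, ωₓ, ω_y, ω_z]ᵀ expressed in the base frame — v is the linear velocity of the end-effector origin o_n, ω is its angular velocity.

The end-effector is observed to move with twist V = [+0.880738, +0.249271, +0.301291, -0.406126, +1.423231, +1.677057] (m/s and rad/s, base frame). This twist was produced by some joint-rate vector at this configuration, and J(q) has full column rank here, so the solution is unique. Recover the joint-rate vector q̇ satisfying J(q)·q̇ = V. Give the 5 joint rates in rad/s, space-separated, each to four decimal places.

o_n = [0.0619, -0.1702, 1.0458]
J₁: ẑ×o_n = [0.1702, 0.0619, -0.0000], ω = ẑ
J2: z=[-0.4067, -0.9135, 0.0000] o=[0.7217, -0.3213, 0.3400] → [-0.6447, 0.2871, -0.6642, -0.4067, -0.9135, 0.0000]
J3: z=[-0.4067, -0.9135, 0.0000] o=[-0.1233, -0.3720, 0.5841] → [-0.4217, 0.1878, 0.0871, -0.4067, -0.9135, 0.0000]
J4: z=[-0.6998, 0.3116, 0.6428] o=[-0.2173, -0.3302, 0.4616] → [0.0792, 0.5883, -0.1989, -0.6998, 0.3116, 0.6428]
J5: z=[-0.6998, 0.3116, 0.6428] o=[0.1184, -0.1920, 0.7600] → [0.0750, 0.1636, 0.0024, -0.6998, 0.3116, 0.6428]
q̇ = J⁺·V = [0.8800, -0.7020, -0.4330, 0.6470, 0.5930]

0.8800 -0.7020 -0.4330 0.6470 0.5930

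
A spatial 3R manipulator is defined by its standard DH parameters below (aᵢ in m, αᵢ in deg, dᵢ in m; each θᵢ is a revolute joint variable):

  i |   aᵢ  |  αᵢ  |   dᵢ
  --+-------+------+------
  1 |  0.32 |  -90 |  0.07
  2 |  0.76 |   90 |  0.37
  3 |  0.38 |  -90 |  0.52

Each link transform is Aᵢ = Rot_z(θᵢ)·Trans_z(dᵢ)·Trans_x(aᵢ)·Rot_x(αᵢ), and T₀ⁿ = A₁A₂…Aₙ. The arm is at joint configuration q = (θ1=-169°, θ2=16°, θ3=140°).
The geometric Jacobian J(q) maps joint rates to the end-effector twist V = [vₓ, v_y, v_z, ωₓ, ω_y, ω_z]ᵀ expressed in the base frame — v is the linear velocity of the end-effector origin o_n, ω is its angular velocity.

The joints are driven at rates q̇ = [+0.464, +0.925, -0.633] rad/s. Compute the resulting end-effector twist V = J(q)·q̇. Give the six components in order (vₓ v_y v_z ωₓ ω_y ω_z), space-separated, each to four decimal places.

-0.0865 -0.6366 -0.5921 0.3478 -0.8747 -0.1445

o_n = [-0.7801, -0.7774, 0.4406]
J₁: ẑ×o_n = [0.7774, -0.7801, 0.0000], ω = ẑ
J2: z=[0.1908, -0.9816, 0.0000] o=[-0.3141, -0.0611, 0.0700] → [-0.3638, -0.0707, -0.5941, 0.1908, -0.9816, 0.0000]
J3: z=[-0.2706, -0.0526, 0.9613] o=[-0.9607, -0.5637, -0.1395] → [0.1749, 0.3306, 0.0673, -0.2706, -0.0526, 0.9613]
V = J·q̇ = [-0.0865, -0.6366, -0.5921, 0.3478, -0.8747, -0.1445]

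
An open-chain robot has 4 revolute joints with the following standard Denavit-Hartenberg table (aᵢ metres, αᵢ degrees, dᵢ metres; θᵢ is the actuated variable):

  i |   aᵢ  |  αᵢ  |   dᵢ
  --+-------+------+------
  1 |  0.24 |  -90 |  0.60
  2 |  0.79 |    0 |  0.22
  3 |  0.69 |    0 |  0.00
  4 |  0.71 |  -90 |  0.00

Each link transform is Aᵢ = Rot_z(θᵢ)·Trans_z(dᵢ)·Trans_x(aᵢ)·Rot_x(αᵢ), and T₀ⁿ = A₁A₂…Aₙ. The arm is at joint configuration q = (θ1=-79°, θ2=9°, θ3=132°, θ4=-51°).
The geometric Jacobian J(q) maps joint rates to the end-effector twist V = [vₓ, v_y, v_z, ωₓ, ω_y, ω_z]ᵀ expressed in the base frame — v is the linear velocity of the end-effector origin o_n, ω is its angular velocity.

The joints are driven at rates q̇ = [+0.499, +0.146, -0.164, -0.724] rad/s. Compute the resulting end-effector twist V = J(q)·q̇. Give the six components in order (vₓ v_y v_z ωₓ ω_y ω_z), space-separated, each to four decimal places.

o_n = [0.3083, -0.4332, -0.6678]
J₁: ẑ×o_n = [0.4332, 0.3083, -0.0000], ω = ẑ
J2: z=[0.9816, 0.1908, 0.0000] o=[0.0458, -0.2356, 0.6000] → [-0.2419, 1.2445, -0.2440, 0.9816, 0.1908, 0.0000]
J3: z=[0.9816, 0.1908, 0.0000] o=[0.4106, -0.9596, 0.4764] → [-0.2183, 1.1232, 0.5362, 0.9816, 0.1908, 0.0000]
J4: z=[0.9816, 0.1908, 0.0000] o=[0.3083, -0.4332, 0.0422] → [-0.1355, 0.6970, -0.0000, 0.9816, 0.1908, 0.0000]
V = J·q̇ = [0.3147, -0.3533, -0.1236, -0.7284, -0.1416, 0.4990]

0.3147 -0.3533 -0.1236 -0.7284 -0.1416 0.4990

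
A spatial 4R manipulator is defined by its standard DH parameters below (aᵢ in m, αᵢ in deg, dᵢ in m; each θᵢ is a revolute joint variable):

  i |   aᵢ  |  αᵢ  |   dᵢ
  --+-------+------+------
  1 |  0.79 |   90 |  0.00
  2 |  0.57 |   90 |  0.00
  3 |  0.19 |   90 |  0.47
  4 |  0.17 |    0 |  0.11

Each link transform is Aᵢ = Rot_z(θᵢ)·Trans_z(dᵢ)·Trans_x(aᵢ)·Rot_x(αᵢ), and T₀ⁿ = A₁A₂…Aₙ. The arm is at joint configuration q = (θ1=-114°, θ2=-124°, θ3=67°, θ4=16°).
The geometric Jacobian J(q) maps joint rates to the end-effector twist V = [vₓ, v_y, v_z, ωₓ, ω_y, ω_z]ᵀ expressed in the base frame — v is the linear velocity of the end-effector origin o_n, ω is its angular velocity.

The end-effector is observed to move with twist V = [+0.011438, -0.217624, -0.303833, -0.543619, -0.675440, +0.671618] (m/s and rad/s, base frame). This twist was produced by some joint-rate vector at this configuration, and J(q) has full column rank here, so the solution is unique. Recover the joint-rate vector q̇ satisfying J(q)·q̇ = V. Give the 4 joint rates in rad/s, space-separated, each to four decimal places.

0.8650 0.0910 -0.8030 -0.3350

o_n = [-0.2209, 0.1980, -0.3820]
J₁: ẑ×o_n = [-0.1980, -0.2209, 0.0000], ω = ẑ
J2: z=[-0.9135, 0.4067, 0.0000] o=[-0.3213, -0.7217, 0.0000] → [-0.1554, -0.3489, -0.8811, -0.9135, 0.4067, 0.0000]
J3: z=[0.3372, 0.7574, 0.5592] o=[-0.1917, -0.4305, -0.4726] → [-0.2829, -0.0469, 0.2341, 0.3372, 0.7574, 0.5592]
J4: z=[0.5663, 0.3113, -0.7631] o=[-0.1761, 0.0345, -0.2713] → [0.0903, 0.0969, 0.1066, 0.5663, 0.3113, -0.7631]
q̇ = J⁺·V = [0.8650, 0.0910, -0.8030, -0.3350]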